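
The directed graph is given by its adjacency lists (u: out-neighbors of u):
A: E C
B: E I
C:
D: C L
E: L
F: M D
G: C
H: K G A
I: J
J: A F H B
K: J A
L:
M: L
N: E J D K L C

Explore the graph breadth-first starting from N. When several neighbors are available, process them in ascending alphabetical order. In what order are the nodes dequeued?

Visit N; enqueue C, D, E, J, K, L → queue [C, D, E, J, K, L]
Visit C → queue [D, E, J, K, L]
Visit D → queue [E, J, K, L]
Visit E → queue [J, K, L]
Visit J; enqueue A, B, F, H → queue [K, L, A, B, F, H]
Visit K → queue [L, A, B, F, H]
Visit L → queue [A, B, F, H]
Visit A → queue [B, F, H]
Visit B; enqueue I → queue [F, H, I]
Visit F; enqueue M → queue [H, I, M]
Visit H; enqueue G → queue [I, M, G]
Visit I → queue [M, G]
Visit M → queue [G]
Visit G → queue []

N → C → D → E → J → K → L → A → B → F → H → I → M → G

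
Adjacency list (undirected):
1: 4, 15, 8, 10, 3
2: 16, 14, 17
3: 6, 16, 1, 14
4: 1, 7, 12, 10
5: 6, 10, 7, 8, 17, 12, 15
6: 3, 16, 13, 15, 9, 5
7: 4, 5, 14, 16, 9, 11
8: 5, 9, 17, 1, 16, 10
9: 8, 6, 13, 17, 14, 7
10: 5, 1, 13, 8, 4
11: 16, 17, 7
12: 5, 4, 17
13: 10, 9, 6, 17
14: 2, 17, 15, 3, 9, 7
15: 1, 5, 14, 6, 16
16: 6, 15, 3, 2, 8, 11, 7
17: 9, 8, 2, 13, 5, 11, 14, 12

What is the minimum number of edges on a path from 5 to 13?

2

Level 0: 5
Level 1: 6, 7, 8, 10, 12, 15, 17
Level 2: 1, 2, 3, 4, 9, 11, 13, 14, 16
13 first appears at level 2.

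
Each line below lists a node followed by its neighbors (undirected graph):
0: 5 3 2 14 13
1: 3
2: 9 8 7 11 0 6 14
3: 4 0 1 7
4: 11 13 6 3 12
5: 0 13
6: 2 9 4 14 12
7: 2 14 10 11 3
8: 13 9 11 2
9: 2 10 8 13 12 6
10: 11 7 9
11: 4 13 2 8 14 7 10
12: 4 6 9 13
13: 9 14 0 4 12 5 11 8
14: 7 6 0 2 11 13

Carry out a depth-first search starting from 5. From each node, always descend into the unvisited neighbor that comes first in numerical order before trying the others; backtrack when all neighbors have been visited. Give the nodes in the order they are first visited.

Visit 5
5 → 0
0 → 2
2 → 6
6 → 4
4 → 3
3 → 1
3 → 7
7 → 10
10 → 9
9 → 8
8 → 11
11 → 13
13 → 12
13 → 14

5, 0, 2, 6, 4, 3, 1, 7, 10, 9, 8, 11, 13, 12, 14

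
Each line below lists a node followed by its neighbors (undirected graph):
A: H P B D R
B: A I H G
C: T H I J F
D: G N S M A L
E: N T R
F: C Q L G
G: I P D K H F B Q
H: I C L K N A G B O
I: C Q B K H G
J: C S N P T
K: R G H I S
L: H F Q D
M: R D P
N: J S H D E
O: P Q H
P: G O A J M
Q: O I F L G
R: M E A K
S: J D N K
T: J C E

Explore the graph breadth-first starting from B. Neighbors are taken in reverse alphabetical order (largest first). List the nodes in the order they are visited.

Visit B; enqueue I, H, G, A → queue [I, H, G, A]
Visit I; enqueue Q, K, C → queue [H, G, A, Q, K, C]
Visit H; enqueue O, N, L → queue [G, A, Q, K, C, O, N, L]
Visit G; enqueue P, F, D → queue [A, Q, K, C, O, N, L, P, F, D]
Visit A; enqueue R → queue [Q, K, C, O, N, L, P, F, D, R]
Visit Q → queue [K, C, O, N, L, P, F, D, R]
Visit K; enqueue S → queue [C, O, N, L, P, F, D, R, S]
Visit C; enqueue T, J → queue [O, N, L, P, F, D, R, S, T, J]
Visit O → queue [N, L, P, F, D, R, S, T, J]
Visit N; enqueue E → queue [L, P, F, D, R, S, T, J, E]
Visit L → queue [P, F, D, R, S, T, J, E]
Visit P; enqueue M → queue [F, D, R, S, T, J, E, M]
Visit F → queue [D, R, S, T, J, E, M]
Visit D → queue [R, S, T, J, E, M]
Visit R → queue [S, T, J, E, M]
Visit S → queue [T, J, E, M]
Visit T → queue [J, E, M]
Visit J → queue [E, M]
Visit E → queue [M]
Visit M → queue []

B I H G A Q K C O N L P F D R S T J E M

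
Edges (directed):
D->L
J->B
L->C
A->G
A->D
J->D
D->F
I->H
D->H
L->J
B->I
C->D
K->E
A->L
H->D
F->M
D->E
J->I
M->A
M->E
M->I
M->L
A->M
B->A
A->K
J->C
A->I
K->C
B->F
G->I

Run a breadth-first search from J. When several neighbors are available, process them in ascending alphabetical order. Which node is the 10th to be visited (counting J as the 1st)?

Visit J; enqueue B, C, D, I → queue [B, C, D, I]
Visit B; enqueue A, F → queue [C, D, I, A, F]
Visit C → queue [D, I, A, F]
Visit D; enqueue E, H, L → queue [I, A, F, E, H, L]
Visit I → queue [A, F, E, H, L]
Visit A; enqueue G, K, M → queue [F, E, H, L, G, K, M]
Visit F → queue [E, H, L, G, K, M]
Visit E → queue [H, L, G, K, M]
Visit H → queue [L, G, K, M]
Visit L → queue [G, K, M]
Visit G → queue [K, M]
Visit K → queue [M]
Visit M → queue []

Visit order: J, B, C, D, I, A, F, E, H, L, G, K, M

L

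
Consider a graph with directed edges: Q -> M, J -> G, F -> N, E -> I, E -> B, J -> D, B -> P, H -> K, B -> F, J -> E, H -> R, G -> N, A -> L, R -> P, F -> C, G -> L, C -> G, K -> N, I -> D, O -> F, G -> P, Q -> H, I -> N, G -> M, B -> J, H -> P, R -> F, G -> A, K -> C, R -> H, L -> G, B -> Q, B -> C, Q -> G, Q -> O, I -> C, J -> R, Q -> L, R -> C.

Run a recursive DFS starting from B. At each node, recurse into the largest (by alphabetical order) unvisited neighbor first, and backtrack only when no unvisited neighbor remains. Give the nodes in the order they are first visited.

B Q O F N C G P M L A H R K J E I D

Visit B
B → Q
Q → O
O → F
F → N
F → C
C → G
G → P
G → M
G → L
G → A
Q → H
H → R
H → K
B → J
J → E
E → I
I → D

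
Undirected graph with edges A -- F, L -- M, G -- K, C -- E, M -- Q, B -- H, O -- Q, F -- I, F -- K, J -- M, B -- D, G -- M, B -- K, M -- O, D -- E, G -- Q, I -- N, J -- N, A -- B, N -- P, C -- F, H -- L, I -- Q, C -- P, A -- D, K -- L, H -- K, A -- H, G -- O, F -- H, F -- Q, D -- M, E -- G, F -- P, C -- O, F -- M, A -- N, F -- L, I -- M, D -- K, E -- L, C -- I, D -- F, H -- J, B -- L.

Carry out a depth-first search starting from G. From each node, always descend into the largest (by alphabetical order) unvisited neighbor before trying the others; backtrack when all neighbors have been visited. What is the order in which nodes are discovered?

G, Q, O, M, L, K, H, J, N, P, F, I, C, E, D, B, A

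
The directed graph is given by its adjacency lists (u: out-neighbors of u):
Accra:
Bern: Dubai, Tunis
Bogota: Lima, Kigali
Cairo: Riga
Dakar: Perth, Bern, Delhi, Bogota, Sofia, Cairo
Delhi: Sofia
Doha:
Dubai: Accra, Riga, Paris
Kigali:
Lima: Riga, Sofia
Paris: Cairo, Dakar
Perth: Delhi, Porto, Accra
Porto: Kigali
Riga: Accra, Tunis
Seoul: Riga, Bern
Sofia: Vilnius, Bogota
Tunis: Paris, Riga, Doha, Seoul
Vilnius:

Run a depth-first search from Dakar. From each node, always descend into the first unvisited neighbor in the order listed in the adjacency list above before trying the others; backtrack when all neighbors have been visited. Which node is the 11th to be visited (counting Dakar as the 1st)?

Paris

Visit Dakar
Dakar → Perth
Perth → Delhi
Delhi → Sofia
Sofia → Vilnius
Sofia → Bogota
Bogota → Lima
Lima → Riga
Riga → Accra
Riga → Tunis
Tunis → Paris
Paris → Cairo
Tunis → Doha
Tunis → Seoul
Seoul → Bern
Bern → Dubai
Bogota → Kigali
Perth → Porto

Visit order: Dakar, Perth, Delhi, Sofia, Vilnius, Bogota, Lima, Riga, Accra, Tunis, Paris, Cairo, Doha, Seoul, Bern, Dubai, Kigali, Porto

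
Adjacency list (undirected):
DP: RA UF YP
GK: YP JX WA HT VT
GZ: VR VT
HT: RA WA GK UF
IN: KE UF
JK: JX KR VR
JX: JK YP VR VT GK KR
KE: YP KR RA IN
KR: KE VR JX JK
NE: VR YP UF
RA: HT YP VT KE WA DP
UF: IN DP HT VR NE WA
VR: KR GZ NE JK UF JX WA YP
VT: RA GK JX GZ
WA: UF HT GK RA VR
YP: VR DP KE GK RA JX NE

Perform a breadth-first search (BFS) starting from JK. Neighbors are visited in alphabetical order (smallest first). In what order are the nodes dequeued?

JK -> JX -> KR -> VR -> GK -> VT -> YP -> KE -> GZ -> NE -> UF -> WA -> HT -> RA -> DP -> IN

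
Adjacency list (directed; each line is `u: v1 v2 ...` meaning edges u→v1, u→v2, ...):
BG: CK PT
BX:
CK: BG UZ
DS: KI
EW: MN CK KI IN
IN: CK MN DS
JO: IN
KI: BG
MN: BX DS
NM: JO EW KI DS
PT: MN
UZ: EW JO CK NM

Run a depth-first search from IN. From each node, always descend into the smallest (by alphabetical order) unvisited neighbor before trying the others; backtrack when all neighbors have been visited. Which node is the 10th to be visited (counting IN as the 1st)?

Visit IN
IN → CK
CK → BG
BG → PT
PT → MN
MN → BX
MN → DS
DS → KI
CK → UZ
UZ → EW
UZ → JO
UZ → NM

Visit order: IN, CK, BG, PT, MN, BX, DS, KI, UZ, EW, JO, NM

EW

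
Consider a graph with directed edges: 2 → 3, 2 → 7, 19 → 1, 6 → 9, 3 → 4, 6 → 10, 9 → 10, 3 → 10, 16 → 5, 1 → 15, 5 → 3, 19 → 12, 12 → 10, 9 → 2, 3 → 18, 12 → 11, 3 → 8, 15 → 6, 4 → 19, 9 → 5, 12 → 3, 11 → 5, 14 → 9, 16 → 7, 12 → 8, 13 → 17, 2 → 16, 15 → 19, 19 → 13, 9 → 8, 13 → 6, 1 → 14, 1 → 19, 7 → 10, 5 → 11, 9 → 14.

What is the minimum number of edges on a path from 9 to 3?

2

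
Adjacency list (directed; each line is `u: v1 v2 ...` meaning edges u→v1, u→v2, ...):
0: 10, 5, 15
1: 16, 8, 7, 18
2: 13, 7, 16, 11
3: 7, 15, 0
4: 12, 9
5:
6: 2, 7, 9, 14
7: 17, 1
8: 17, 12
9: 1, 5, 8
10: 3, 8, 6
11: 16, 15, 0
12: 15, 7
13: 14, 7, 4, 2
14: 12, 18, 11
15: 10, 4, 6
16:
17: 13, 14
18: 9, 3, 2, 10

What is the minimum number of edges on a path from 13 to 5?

3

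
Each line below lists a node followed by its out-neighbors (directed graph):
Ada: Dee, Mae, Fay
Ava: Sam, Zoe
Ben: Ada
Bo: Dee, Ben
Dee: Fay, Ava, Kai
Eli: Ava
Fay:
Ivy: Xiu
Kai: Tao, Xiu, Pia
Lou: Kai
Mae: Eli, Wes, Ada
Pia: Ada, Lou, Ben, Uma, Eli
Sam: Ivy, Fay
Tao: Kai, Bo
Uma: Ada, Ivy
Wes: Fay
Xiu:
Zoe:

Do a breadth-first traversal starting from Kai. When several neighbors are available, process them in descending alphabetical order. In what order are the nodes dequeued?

Kai -> Xiu -> Tao -> Pia -> Bo -> Uma -> Lou -> Eli -> Ben -> Ada -> Dee -> Ivy -> Ava -> Mae -> Fay -> Zoe -> Sam -> Wes

Visit Kai; enqueue Xiu, Tao, Pia → queue [Xiu, Tao, Pia]
Visit Xiu → queue [Tao, Pia]
Visit Tao; enqueue Bo → queue [Pia, Bo]
Visit Pia; enqueue Uma, Lou, Eli, Ben, Ada → queue [Bo, Uma, Lou, Eli, Ben, Ada]
Visit Bo; enqueue Dee → queue [Uma, Lou, Eli, Ben, Ada, Dee]
Visit Uma; enqueue Ivy → queue [Lou, Eli, Ben, Ada, Dee, Ivy]
Visit Lou → queue [Eli, Ben, Ada, Dee, Ivy]
Visit Eli; enqueue Ava → queue [Ben, Ada, Dee, Ivy, Ava]
Visit Ben → queue [Ada, Dee, Ivy, Ava]
Visit Ada; enqueue Mae, Fay → queue [Dee, Ivy, Ava, Mae, Fay]
Visit Dee → queue [Ivy, Ava, Mae, Fay]
Visit Ivy → queue [Ava, Mae, Fay]
Visit Ava; enqueue Zoe, Sam → queue [Mae, Fay, Zoe, Sam]
Visit Mae; enqueue Wes → queue [Fay, Zoe, Sam, Wes]
Visit Fay → queue [Zoe, Sam, Wes]
Visit Zoe → queue [Sam, Wes]
Visit Sam → queue [Wes]
Visit Wes → queue []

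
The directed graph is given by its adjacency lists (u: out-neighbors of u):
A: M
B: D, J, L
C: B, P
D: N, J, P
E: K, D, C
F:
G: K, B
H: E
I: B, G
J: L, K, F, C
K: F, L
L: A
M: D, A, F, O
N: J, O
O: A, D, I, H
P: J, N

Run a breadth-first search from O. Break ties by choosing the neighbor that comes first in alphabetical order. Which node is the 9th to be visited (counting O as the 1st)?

P

Visit O; enqueue A, D, H, I → queue [A, D, H, I]
Visit A; enqueue M → queue [D, H, I, M]
Visit D; enqueue J, N, P → queue [H, I, M, J, N, P]
Visit H; enqueue E → queue [I, M, J, N, P, E]
Visit I; enqueue B, G → queue [M, J, N, P, E, B, G]
Visit M; enqueue F → queue [J, N, P, E, B, G, F]
Visit J; enqueue C, K, L → queue [N, P, E, B, G, F, C, K, L]
Visit N → queue [P, E, B, G, F, C, K, L]
Visit P → queue [E, B, G, F, C, K, L]
Visit E → queue [B, G, F, C, K, L]
Visit B → queue [G, F, C, K, L]
Visit G → queue [F, C, K, L]
Visit F → queue [C, K, L]
Visit C → queue [K, L]
Visit K → queue [L]
Visit L → queue []

Visit order: O, A, D, H, I, M, J, N, P, E, B, G, F, C, K, L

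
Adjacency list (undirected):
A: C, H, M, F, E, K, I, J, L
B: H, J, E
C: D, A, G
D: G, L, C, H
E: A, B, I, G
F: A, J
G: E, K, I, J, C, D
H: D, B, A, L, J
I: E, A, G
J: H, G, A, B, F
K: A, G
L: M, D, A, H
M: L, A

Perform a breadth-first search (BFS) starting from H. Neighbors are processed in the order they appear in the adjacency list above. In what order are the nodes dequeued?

H D B A L J G C E M F K I

Visit H; enqueue D, B, A, L, J → queue [D, B, A, L, J]
Visit D; enqueue G, C → queue [B, A, L, J, G, C]
Visit B; enqueue E → queue [A, L, J, G, C, E]
Visit A; enqueue M, F, K, I → queue [L, J, G, C, E, M, F, K, I]
Visit L → queue [J, G, C, E, M, F, K, I]
Visit J → queue [G, C, E, M, F, K, I]
Visit G → queue [C, E, M, F, K, I]
Visit C → queue [E, M, F, K, I]
Visit E → queue [M, F, K, I]
Visit M → queue [F, K, I]
Visit F → queue [K, I]
Visit K → queue [I]
Visit I → queue []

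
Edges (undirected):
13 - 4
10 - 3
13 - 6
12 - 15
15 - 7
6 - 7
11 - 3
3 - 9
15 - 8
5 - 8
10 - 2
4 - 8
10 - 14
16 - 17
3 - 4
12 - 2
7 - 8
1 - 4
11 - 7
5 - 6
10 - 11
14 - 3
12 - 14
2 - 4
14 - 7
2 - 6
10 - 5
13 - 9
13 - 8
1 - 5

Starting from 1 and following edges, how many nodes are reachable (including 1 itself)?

BFS from 1 visits: 1, 4, 5, 2, 3, 8, 13, 6, 10, 12, 9, 11, 14, 7, 15
Reachable nodes: 15 of 17 total.

15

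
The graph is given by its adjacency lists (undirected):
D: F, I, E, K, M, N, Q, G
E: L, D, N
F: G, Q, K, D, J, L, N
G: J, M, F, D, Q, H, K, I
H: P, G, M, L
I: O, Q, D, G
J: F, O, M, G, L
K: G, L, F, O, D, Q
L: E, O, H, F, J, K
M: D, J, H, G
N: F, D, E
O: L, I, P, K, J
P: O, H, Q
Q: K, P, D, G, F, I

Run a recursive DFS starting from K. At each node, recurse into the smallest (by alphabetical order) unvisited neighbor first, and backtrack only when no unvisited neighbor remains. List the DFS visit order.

K → D → E → L → F → G → H → M → J → O → I → Q → P → N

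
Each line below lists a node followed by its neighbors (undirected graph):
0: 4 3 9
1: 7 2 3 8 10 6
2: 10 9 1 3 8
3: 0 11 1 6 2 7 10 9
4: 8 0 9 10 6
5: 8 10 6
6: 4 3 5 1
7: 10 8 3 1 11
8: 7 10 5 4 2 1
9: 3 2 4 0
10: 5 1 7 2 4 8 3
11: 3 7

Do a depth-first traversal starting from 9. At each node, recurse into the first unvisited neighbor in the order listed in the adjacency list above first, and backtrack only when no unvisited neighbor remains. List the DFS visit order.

9 3 0 4 8 7 10 5 6 1 2 11

Visit 9
9 → 3
3 → 0
0 → 4
4 → 8
8 → 7
7 → 10
10 → 5
5 → 6
6 → 1
1 → 2
7 → 11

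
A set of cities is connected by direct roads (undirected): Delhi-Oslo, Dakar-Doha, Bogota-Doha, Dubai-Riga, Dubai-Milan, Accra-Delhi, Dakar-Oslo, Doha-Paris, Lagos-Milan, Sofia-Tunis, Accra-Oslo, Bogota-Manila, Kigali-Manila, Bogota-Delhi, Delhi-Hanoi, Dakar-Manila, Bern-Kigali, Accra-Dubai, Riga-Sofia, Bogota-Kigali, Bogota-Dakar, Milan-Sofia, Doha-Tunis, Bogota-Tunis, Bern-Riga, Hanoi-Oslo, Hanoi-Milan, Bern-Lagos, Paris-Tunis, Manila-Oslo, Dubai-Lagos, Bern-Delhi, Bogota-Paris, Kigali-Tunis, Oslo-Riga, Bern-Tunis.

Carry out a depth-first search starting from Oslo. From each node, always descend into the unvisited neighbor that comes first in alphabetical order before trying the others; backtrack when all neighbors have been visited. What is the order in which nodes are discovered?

Oslo Accra Delhi Bern Kigali Bogota Dakar Doha Paris Tunis Sofia Milan Dubai Lagos Riga Hanoi Manila

Visit Oslo
Oslo → Accra
Accra → Delhi
Delhi → Bern
Bern → Kigali
Kigali → Bogota
Bogota → Dakar
Dakar → Doha
Doha → Paris
Paris → Tunis
Tunis → Sofia
Sofia → Milan
Milan → Dubai
Dubai → Lagos
Dubai → Riga
Milan → Hanoi
Dakar → Manila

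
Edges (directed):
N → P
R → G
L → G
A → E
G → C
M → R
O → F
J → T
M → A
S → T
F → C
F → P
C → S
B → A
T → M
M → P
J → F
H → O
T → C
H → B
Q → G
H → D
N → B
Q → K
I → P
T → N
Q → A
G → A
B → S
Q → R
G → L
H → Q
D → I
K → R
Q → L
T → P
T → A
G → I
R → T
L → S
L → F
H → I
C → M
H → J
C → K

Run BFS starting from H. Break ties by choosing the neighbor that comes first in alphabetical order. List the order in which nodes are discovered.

Visit H; enqueue B, D, I, J, O, Q → queue [B, D, I, J, O, Q]
Visit B; enqueue A, S → queue [D, I, J, O, Q, A, S]
Visit D → queue [I, J, O, Q, A, S]
Visit I; enqueue P → queue [J, O, Q, A, S, P]
Visit J; enqueue F, T → queue [O, Q, A, S, P, F, T]
Visit O → queue [Q, A, S, P, F, T]
Visit Q; enqueue G, K, L, R → queue [A, S, P, F, T, G, K, L, R]
Visit A; enqueue E → queue [S, P, F, T, G, K, L, R, E]
Visit S → queue [P, F, T, G, K, L, R, E]
Visit P → queue [F, T, G, K, L, R, E]
Visit F; enqueue C → queue [T, G, K, L, R, E, C]
Visit T; enqueue M, N → queue [G, K, L, R, E, C, M, N]
Visit G → queue [K, L, R, E, C, M, N]
Visit K → queue [L, R, E, C, M, N]
Visit L → queue [R, E, C, M, N]
Visit R → queue [E, C, M, N]
Visit E → queue [C, M, N]
Visit C → queue [M, N]
Visit M → queue [N]
Visit N → queue []

H, B, D, I, J, O, Q, A, S, P, F, T, G, K, L, R, E, C, M, N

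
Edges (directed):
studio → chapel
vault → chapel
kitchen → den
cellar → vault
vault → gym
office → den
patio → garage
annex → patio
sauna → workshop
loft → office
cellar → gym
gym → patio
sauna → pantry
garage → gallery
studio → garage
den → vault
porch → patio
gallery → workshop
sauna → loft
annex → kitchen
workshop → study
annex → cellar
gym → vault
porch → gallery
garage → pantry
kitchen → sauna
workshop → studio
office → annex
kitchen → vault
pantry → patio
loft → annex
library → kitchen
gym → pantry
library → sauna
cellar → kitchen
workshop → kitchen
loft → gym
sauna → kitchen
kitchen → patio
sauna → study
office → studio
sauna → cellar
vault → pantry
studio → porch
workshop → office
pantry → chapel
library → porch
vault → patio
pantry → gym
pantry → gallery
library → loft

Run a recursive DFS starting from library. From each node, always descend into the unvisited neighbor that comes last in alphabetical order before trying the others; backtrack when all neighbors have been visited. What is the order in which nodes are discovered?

library → sauna → workshop → study → studio → porch → patio → garage → pantry → gym → vault → chapel → gallery → office → den → annex → kitchen → cellar → loft

Visit library
library → sauna
sauna → workshop
workshop → study
workshop → studio
studio → porch
porch → patio
patio → garage
garage → pantry
pantry → gym
gym → vault
vault → chapel
pantry → gallery
workshop → office
office → den
office → annex
annex → kitchen
annex → cellar
sauna → loft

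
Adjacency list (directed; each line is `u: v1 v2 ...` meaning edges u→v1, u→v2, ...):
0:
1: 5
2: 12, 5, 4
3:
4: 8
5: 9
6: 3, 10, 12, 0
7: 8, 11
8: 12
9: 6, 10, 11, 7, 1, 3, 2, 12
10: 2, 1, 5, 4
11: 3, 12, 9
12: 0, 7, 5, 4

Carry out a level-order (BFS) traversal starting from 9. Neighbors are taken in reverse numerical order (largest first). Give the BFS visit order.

Visit 9; enqueue 12, 11, 10, 7, 6, 3, 2, 1 → queue [12, 11, 10, 7, 6, 3, 2, 1]
Visit 12; enqueue 5, 4, 0 → queue [11, 10, 7, 6, 3, 2, 1, 5, 4, 0]
Visit 11 → queue [10, 7, 6, 3, 2, 1, 5, 4, 0]
Visit 10 → queue [7, 6, 3, 2, 1, 5, 4, 0]
Visit 7; enqueue 8 → queue [6, 3, 2, 1, 5, 4, 0, 8]
Visit 6 → queue [3, 2, 1, 5, 4, 0, 8]
Visit 3 → queue [2, 1, 5, 4, 0, 8]
Visit 2 → queue [1, 5, 4, 0, 8]
Visit 1 → queue [5, 4, 0, 8]
Visit 5 → queue [4, 0, 8]
Visit 4 → queue [0, 8]
Visit 0 → queue [8]
Visit 8 → queue []

9, 12, 11, 10, 7, 6, 3, 2, 1, 5, 4, 0, 8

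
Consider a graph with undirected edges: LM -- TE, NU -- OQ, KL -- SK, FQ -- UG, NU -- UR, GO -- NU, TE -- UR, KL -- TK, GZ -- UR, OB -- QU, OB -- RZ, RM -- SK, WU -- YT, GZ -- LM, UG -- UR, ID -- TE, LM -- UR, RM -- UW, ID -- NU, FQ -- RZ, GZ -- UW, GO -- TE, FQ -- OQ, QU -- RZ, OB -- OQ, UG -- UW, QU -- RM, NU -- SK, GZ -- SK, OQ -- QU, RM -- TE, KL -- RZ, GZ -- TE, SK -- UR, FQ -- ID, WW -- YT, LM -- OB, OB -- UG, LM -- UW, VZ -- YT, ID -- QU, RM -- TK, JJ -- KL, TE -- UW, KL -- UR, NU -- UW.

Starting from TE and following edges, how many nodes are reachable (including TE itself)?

BFS from TE visits: TE, GO, GZ, ID, LM, RM, UR, UW, NU, SK, FQ, QU, OB, TK, KL, UG, OQ, RZ, JJ
Reachable nodes: 19 of 23 total.

19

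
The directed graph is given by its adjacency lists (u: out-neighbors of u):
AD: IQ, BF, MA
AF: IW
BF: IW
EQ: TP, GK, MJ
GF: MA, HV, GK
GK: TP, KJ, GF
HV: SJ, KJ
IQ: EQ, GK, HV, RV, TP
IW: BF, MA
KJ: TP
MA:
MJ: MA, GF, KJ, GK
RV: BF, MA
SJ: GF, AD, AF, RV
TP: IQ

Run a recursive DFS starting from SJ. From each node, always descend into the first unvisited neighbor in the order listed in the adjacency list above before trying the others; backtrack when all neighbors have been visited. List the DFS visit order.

SJ, GF, MA, HV, KJ, TP, IQ, EQ, GK, MJ, RV, BF, IW, AD, AF

Visit SJ
SJ → GF
GF → MA
GF → HV
HV → KJ
KJ → TP
TP → IQ
IQ → EQ
EQ → GK
EQ → MJ
IQ → RV
RV → BF
BF → IW
SJ → AD
SJ → AF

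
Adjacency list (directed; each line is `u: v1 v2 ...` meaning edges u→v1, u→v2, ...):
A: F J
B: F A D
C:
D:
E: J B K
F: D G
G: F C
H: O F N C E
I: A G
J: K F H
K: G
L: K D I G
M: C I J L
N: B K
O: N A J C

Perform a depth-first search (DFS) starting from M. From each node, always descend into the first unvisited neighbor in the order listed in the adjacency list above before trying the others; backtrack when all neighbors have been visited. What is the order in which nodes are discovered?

M -> C -> I -> A -> F -> D -> G -> J -> K -> H -> O -> N -> B -> E -> L

Visit M
M → C
M → I
I → A
A → F
F → D
F → G
A → J
J → K
J → H
H → O
O → N
N → B
H → E
M → L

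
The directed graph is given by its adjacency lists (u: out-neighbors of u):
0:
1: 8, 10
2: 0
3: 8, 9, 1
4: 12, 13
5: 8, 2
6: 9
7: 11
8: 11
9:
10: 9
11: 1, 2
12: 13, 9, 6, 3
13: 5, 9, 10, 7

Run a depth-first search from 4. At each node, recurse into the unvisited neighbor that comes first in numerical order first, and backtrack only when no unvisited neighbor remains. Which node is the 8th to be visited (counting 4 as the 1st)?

0

Visit 4
4 → 12
12 → 3
3 → 1
1 → 8
8 → 11
11 → 2
2 → 0
1 → 10
10 → 9
12 → 6
12 → 13
13 → 5
13 → 7

Visit order: 4, 12, 3, 1, 8, 11, 2, 0, 10, 9, 6, 13, 5, 7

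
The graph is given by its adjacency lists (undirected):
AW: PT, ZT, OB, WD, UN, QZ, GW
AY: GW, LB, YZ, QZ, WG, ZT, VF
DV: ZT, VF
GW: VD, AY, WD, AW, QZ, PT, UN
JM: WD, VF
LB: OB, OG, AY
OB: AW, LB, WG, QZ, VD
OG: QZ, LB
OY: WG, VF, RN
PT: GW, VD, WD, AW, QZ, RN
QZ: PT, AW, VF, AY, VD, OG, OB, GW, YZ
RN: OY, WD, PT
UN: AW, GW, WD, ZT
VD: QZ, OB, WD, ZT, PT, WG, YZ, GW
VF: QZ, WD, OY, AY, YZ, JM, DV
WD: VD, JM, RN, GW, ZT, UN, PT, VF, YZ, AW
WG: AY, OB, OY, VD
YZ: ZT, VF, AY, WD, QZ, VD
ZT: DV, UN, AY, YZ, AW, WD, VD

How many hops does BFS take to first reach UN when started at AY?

Level 0: AY
Level 1: GW, LB, QZ, VF, WG, YZ, ZT
Level 2: AW, DV, JM, OB, OG, OY, PT, UN, VD, WD
Level 3: RN
UN first appears at level 2.

2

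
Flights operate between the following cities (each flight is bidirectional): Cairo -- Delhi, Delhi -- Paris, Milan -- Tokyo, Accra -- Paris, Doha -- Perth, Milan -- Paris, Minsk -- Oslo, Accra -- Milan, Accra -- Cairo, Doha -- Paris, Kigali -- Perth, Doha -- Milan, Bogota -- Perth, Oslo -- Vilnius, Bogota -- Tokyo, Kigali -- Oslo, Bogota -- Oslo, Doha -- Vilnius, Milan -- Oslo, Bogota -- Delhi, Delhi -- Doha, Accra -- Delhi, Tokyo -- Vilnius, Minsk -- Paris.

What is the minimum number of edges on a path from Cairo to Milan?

2

Level 0: Cairo
Level 1: Accra, Delhi
Level 2: Bogota, Doha, Milan, Paris
Level 3: Minsk, Oslo, Perth, Tokyo, Vilnius
Level 4: Kigali
Milan first appears at level 2.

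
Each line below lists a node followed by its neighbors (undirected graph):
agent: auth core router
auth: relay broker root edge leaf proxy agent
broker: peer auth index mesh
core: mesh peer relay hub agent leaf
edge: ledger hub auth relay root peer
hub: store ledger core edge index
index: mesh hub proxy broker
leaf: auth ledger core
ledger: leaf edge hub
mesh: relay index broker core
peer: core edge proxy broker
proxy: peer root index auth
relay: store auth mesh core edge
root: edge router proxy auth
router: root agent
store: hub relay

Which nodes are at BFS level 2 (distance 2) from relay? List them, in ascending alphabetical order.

Level 0: relay
Level 1: auth, core, edge, mesh, store
Level 2: agent, broker, hub, index, leaf, ledger, peer, proxy, root
Level 3: router

agent, broker, hub, index, leaf, ledger, peer, proxy, root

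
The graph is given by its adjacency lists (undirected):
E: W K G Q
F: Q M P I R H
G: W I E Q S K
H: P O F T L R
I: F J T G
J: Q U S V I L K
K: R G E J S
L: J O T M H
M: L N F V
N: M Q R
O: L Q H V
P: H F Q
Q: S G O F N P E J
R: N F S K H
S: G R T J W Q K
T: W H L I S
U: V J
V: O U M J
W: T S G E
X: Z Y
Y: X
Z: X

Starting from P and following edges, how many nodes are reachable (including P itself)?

BFS from P visits: P, H, F, Q, O, T, L, R, M, I, S, G, N, E, J, V, W, K, U
Reachable nodes: 19 of 22 total.

19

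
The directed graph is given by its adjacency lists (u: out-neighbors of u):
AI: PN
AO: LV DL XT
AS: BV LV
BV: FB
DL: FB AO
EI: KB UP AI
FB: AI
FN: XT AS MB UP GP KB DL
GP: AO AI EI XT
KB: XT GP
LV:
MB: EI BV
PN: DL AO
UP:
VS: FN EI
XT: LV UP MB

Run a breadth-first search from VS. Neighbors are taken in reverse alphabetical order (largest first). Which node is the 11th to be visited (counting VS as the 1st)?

Visit VS; enqueue FN, EI → queue [FN, EI]
Visit FN; enqueue XT, UP, MB, KB, GP, DL, AS → queue [EI, XT, UP, MB, KB, GP, DL, AS]
Visit EI; enqueue AI → queue [XT, UP, MB, KB, GP, DL, AS, AI]
Visit XT; enqueue LV → queue [UP, MB, KB, GP, DL, AS, AI, LV]
Visit UP → queue [MB, KB, GP, DL, AS, AI, LV]
Visit MB; enqueue BV → queue [KB, GP, DL, AS, AI, LV, BV]
Visit KB → queue [GP, DL, AS, AI, LV, BV]
Visit GP; enqueue AO → queue [DL, AS, AI, LV, BV, AO]
Visit DL; enqueue FB → queue [AS, AI, LV, BV, AO, FB]
Visit AS → queue [AI, LV, BV, AO, FB]
Visit AI; enqueue PN → queue [LV, BV, AO, FB, PN]
Visit LV → queue [BV, AO, FB, PN]
Visit BV → queue [AO, FB, PN]
Visit AO → queue [FB, PN]
Visit FB → queue [PN]
Visit PN → queue []

Visit order: VS, FN, EI, XT, UP, MB, KB, GP, DL, AS, AI, LV, BV, AO, FB, PN

AI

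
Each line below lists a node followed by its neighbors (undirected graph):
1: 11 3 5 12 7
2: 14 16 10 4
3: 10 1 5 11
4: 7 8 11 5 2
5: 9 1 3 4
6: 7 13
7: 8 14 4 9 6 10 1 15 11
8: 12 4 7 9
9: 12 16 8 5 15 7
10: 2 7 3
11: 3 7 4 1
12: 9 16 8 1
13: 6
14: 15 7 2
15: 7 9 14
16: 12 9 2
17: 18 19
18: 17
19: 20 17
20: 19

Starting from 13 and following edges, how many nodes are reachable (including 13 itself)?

16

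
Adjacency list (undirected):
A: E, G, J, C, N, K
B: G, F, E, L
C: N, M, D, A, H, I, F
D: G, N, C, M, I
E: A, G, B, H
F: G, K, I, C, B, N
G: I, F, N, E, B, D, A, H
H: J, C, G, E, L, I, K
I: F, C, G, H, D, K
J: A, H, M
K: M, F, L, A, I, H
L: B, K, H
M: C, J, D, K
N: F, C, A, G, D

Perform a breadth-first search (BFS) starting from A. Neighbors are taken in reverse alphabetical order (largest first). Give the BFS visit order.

A N K J G E C F D M L I H B

Visit A; enqueue N, K, J, G, E, C → queue [N, K, J, G, E, C]
Visit N; enqueue F, D → queue [K, J, G, E, C, F, D]
Visit K; enqueue M, L, I, H → queue [J, G, E, C, F, D, M, L, I, H]
Visit J → queue [G, E, C, F, D, M, L, I, H]
Visit G; enqueue B → queue [E, C, F, D, M, L, I, H, B]
Visit E → queue [C, F, D, M, L, I, H, B]
Visit C → queue [F, D, M, L, I, H, B]
Visit F → queue [D, M, L, I, H, B]
Visit D → queue [M, L, I, H, B]
Visit M → queue [L, I, H, B]
Visit L → queue [I, H, B]
Visit I → queue [H, B]
Visit H → queue [B]
Visit B → queue []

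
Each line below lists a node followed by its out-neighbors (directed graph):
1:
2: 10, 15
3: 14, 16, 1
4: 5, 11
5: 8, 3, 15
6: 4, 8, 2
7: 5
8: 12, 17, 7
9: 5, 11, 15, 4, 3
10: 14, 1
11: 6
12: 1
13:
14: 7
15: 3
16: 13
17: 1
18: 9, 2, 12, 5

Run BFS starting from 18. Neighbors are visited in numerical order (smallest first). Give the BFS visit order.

Visit 18; enqueue 2, 5, 9, 12 → queue [2, 5, 9, 12]
Visit 2; enqueue 10, 15 → queue [5, 9, 12, 10, 15]
Visit 5; enqueue 3, 8 → queue [9, 12, 10, 15, 3, 8]
Visit 9; enqueue 4, 11 → queue [12, 10, 15, 3, 8, 4, 11]
Visit 12; enqueue 1 → queue [10, 15, 3, 8, 4, 11, 1]
Visit 10; enqueue 14 → queue [15, 3, 8, 4, 11, 1, 14]
Visit 15 → queue [3, 8, 4, 11, 1, 14]
Visit 3; enqueue 16 → queue [8, 4, 11, 1, 14, 16]
Visit 8; enqueue 7, 17 → queue [4, 11, 1, 14, 16, 7, 17]
Visit 4 → queue [11, 1, 14, 16, 7, 17]
Visit 11; enqueue 6 → queue [1, 14, 16, 7, 17, 6]
Visit 1 → queue [14, 16, 7, 17, 6]
Visit 14 → queue [16, 7, 17, 6]
Visit 16; enqueue 13 → queue [7, 17, 6, 13]
Visit 7 → queue [17, 6, 13]
Visit 17 → queue [6, 13]
Visit 6 → queue [13]
Visit 13 → queue []

18, 2, 5, 9, 12, 10, 15, 3, 8, 4, 11, 1, 14, 16, 7, 17, 6, 13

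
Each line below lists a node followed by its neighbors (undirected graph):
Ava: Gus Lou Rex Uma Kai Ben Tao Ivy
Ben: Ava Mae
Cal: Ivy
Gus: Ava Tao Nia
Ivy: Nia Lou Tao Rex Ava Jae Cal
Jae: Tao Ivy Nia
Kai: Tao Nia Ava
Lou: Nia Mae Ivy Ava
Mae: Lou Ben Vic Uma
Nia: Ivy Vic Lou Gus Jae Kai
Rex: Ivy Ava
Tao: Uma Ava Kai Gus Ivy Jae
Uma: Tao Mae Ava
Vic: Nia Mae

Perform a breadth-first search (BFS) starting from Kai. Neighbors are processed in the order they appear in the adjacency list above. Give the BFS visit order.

Visit Kai; enqueue Tao, Nia, Ava → queue [Tao, Nia, Ava]
Visit Tao; enqueue Uma, Gus, Ivy, Jae → queue [Nia, Ava, Uma, Gus, Ivy, Jae]
Visit Nia; enqueue Vic, Lou → queue [Ava, Uma, Gus, Ivy, Jae, Vic, Lou]
Visit Ava; enqueue Rex, Ben → queue [Uma, Gus, Ivy, Jae, Vic, Lou, Rex, Ben]
Visit Uma; enqueue Mae → queue [Gus, Ivy, Jae, Vic, Lou, Rex, Ben, Mae]
Visit Gus → queue [Ivy, Jae, Vic, Lou, Rex, Ben, Mae]
Visit Ivy; enqueue Cal → queue [Jae, Vic, Lou, Rex, Ben, Mae, Cal]
Visit Jae → queue [Vic, Lou, Rex, Ben, Mae, Cal]
Visit Vic → queue [Lou, Rex, Ben, Mae, Cal]
Visit Lou → queue [Rex, Ben, Mae, Cal]
Visit Rex → queue [Ben, Mae, Cal]
Visit Ben → queue [Mae, Cal]
Visit Mae → queue [Cal]
Visit Cal → queue []

Kai -> Tao -> Nia -> Ava -> Uma -> Gus -> Ivy -> Jae -> Vic -> Lou -> Rex -> Ben -> Mae -> Cal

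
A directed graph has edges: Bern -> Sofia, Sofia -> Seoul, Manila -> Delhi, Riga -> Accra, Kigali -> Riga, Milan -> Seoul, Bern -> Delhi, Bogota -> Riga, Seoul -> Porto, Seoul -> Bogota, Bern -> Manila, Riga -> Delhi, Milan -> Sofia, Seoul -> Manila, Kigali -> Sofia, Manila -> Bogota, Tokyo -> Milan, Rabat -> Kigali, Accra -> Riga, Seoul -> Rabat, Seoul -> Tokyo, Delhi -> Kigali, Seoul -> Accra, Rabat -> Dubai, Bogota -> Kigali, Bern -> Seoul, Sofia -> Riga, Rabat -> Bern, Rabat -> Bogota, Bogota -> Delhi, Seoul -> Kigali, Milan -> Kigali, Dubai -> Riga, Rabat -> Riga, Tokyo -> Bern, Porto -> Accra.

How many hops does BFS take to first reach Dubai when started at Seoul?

2

Level 0: Seoul
Level 1: Accra, Bogota, Kigali, Manila, Porto, Rabat, Tokyo
Level 2: Bern, Delhi, Dubai, Milan, Riga, Sofia
Dubai first appears at level 2.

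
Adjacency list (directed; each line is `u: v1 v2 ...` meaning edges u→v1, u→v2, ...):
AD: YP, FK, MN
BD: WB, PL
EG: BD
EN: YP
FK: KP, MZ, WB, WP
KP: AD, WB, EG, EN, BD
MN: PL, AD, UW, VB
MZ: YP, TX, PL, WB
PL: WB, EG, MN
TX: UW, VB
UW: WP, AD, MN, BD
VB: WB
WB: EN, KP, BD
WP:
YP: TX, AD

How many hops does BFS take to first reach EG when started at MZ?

Level 0: MZ
Level 1: PL, TX, WB, YP
Level 2: AD, BD, EG, EN, KP, MN, UW, VB
Level 3: FK, WP
EG first appears at level 2.

2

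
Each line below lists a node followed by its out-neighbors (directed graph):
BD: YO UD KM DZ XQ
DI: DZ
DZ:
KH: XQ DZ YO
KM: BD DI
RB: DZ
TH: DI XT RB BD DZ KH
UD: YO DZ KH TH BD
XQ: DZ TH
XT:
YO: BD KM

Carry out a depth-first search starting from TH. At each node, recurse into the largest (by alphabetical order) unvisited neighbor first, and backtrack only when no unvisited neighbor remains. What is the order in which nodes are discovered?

TH, XT, RB, DZ, KH, YO, KM, DI, BD, XQ, UD

Visit TH
TH → XT
TH → RB
RB → DZ
TH → KH
KH → YO
YO → KM
KM → DI
KM → BD
BD → XQ
BD → UD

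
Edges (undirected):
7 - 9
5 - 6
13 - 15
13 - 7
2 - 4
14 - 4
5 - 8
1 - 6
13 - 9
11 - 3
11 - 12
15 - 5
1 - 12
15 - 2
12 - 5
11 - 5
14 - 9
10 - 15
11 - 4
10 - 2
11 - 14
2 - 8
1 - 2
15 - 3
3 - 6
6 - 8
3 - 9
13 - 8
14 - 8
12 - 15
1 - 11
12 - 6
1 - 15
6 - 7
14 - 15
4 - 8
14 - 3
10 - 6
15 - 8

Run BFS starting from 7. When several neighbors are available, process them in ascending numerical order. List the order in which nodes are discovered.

Visit 7; enqueue 6, 9, 13 → queue [6, 9, 13]
Visit 6; enqueue 1, 3, 5, 8, 10, 12 → queue [9, 13, 1, 3, 5, 8, 10, 12]
Visit 9; enqueue 14 → queue [13, 1, 3, 5, 8, 10, 12, 14]
Visit 13; enqueue 15 → queue [1, 3, 5, 8, 10, 12, 14, 15]
Visit 1; enqueue 2, 11 → queue [3, 5, 8, 10, 12, 14, 15, 2, 11]
Visit 3 → queue [5, 8, 10, 12, 14, 15, 2, 11]
Visit 5 → queue [8, 10, 12, 14, 15, 2, 11]
Visit 8; enqueue 4 → queue [10, 12, 14, 15, 2, 11, 4]
Visit 10 → queue [12, 14, 15, 2, 11, 4]
Visit 12 → queue [14, 15, 2, 11, 4]
Visit 14 → queue [15, 2, 11, 4]
Visit 15 → queue [2, 11, 4]
Visit 2 → queue [11, 4]
Visit 11 → queue [4]
Visit 4 → queue []

7 → 6 → 9 → 13 → 1 → 3 → 5 → 8 → 10 → 12 → 14 → 15 → 2 → 11 → 4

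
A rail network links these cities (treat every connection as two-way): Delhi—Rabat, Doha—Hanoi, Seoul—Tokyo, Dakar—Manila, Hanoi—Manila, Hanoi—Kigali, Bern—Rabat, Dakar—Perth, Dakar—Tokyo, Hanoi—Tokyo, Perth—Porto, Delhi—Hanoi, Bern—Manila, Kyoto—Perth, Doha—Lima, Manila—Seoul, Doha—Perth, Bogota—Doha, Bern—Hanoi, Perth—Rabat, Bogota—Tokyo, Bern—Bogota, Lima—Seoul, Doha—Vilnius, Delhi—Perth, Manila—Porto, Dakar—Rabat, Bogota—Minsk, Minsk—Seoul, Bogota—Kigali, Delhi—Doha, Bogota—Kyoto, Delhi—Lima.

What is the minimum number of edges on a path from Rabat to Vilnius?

Level 0: Rabat
Level 1: Bern, Dakar, Delhi, Perth
Level 2: Bogota, Doha, Hanoi, Kyoto, Lima, Manila, Porto, Tokyo
Level 3: Kigali, Minsk, Seoul, Vilnius
Vilnius first appears at level 3.

3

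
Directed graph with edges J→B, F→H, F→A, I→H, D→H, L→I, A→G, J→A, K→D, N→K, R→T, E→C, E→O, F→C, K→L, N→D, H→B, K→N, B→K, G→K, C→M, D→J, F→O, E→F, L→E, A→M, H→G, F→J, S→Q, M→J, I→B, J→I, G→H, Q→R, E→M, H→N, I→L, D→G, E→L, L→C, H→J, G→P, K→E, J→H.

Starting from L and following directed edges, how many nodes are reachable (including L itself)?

16

BFS from L visits: L, I, E, C, H, B, O, M, F, N, J, G, K, A, D, P
Reachable nodes: 16 of 20 total.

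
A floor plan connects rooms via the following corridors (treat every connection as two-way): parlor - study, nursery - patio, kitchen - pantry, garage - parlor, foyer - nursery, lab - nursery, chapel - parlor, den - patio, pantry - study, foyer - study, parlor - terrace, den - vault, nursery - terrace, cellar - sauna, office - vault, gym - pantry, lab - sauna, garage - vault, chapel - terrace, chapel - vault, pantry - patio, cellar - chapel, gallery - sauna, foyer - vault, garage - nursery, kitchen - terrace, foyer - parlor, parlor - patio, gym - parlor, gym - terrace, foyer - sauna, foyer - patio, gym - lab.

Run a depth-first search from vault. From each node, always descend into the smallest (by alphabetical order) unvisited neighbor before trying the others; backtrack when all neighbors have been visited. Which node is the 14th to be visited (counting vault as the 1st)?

patio

Visit vault
vault → chapel
chapel → cellar
cellar → sauna
sauna → foyer
foyer → nursery
nursery → garage
garage → parlor
parlor → gym
gym → lab
gym → pantry
pantry → kitchen
kitchen → terrace
pantry → patio
patio → den
pantry → study
sauna → gallery
vault → office

Visit order: vault, chapel, cellar, sauna, foyer, nursery, garage, parlor, gym, lab, pantry, kitchen, terrace, patio, den, study, gallery, office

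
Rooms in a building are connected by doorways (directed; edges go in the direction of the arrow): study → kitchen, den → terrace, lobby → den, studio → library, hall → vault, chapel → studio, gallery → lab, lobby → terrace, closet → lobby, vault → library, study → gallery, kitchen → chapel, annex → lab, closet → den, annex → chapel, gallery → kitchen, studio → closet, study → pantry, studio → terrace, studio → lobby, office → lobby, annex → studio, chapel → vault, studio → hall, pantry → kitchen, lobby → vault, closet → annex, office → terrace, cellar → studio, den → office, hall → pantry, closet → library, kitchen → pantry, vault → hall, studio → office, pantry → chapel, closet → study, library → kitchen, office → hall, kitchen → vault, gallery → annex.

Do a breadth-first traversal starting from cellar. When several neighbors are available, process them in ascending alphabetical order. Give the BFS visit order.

Visit cellar; enqueue studio → queue [studio]
Visit studio; enqueue closet, hall, library, lobby, office, terrace → queue [closet, hall, library, lobby, office, terrace]
Visit closet; enqueue annex, den, study → queue [hall, library, lobby, office, terrace, annex, den, study]
Visit hall; enqueue pantry, vault → queue [library, lobby, office, terrace, annex, den, study, pantry, vault]
Visit library; enqueue kitchen → queue [lobby, office, terrace, annex, den, study, pantry, vault, kitchen]
Visit lobby → queue [office, terrace, annex, den, study, pantry, vault, kitchen]
Visit office → queue [terrace, annex, den, study, pantry, vault, kitchen]
Visit terrace → queue [annex, den, study, pantry, vault, kitchen]
Visit annex; enqueue chapel, lab → queue [den, study, pantry, vault, kitchen, chapel, lab]
Visit den → queue [study, pantry, vault, kitchen, chapel, lab]
Visit study; enqueue gallery → queue [pantry, vault, kitchen, chapel, lab, gallery]
Visit pantry → queue [vault, kitchen, chapel, lab, gallery]
Visit vault → queue [kitchen, chapel, lab, gallery]
Visit kitchen → queue [chapel, lab, gallery]
Visit chapel → queue [lab, gallery]
Visit lab → queue [gallery]
Visit gallery → queue []

cellar, studio, closet, hall, library, lobby, office, terrace, annex, den, study, pantry, vault, kitchen, chapel, lab, gallery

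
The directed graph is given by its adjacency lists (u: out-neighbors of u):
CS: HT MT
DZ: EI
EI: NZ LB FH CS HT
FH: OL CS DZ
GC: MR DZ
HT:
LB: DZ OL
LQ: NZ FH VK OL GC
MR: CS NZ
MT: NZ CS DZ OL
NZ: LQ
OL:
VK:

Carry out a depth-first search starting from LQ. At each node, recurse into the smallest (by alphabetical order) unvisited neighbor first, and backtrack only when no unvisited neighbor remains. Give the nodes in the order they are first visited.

LQ, FH, CS, HT, MT, DZ, EI, LB, OL, NZ, GC, MR, VK

Visit LQ
LQ → FH
FH → CS
CS → HT
CS → MT
MT → DZ
DZ → EI
EI → LB
LB → OL
EI → NZ
LQ → GC
GC → MR
LQ → VK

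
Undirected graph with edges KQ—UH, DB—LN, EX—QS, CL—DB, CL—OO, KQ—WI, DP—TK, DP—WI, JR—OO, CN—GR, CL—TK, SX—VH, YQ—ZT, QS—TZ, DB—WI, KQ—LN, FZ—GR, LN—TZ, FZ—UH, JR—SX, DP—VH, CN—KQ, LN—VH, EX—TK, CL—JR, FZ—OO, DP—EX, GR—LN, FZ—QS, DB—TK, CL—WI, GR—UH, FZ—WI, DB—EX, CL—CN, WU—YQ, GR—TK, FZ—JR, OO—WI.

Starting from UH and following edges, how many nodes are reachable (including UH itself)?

18

BFS from UH visits: UH, KQ, GR, FZ, WI, LN, CN, TK, QS, OO, JR, DP, DB, CL, VH, TZ, EX, SX
Reachable nodes: 18 of 21 total.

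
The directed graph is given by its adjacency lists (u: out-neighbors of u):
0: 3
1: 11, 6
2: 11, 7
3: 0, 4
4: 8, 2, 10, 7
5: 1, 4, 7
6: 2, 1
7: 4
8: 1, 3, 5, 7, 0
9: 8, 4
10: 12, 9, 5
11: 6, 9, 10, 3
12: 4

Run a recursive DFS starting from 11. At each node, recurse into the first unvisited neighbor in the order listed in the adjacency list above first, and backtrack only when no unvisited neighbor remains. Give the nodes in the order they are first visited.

11, 6, 2, 7, 4, 8, 1, 3, 0, 5, 10, 12, 9

Visit 11
11 → 6
6 → 2
2 → 7
7 → 4
4 → 8
8 → 1
8 → 3
3 → 0
8 → 5
4 → 10
10 → 12
10 → 9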